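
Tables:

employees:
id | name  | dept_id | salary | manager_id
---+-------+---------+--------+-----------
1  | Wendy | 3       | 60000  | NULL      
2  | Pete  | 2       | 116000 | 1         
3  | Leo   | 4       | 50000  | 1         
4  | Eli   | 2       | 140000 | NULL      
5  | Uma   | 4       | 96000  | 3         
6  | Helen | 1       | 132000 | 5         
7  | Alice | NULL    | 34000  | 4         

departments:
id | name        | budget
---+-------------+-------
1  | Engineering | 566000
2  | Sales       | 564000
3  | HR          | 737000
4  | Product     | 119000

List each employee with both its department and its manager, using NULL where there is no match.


Two LEFT JOINs from the same base table employees: one to departments via dept_id, one to employees itself via manager_id. Both are LEFT so every employee is preserved.
Match against departments:
  - employee 1 (Wendy): dept_id=3 -> matches HR
  - employee 2 (Pete): dept_id=2 -> matches Sales
  - employee 3 (Leo): dept_id=4 -> matches Product
  - employee 4 (Eli): dept_id=2 -> matches Sales
  - employee 5 (Uma): dept_id=4 -> matches Product
  - employee 6 (Helen): dept_id=1 -> matches Engineering
  - employee 7 (Alice): dept_id=NULL, no match -> kept with NULL
Match against employees (self):
  - employee 1 (Wendy): manager_id=NULL -> NULL
  - employee 2 (Pete): manager_id=1 -> Wendy
  - employee 3 (Leo): manager_id=1 -> Wendy
  - employee 4 (Eli): manager_id=NULL -> NULL
  - employee 5 (Uma): manager_id=3 -> Leo
  - employee 6 (Helen): manager_id=5 -> Uma
  - employee 7 (Alice): manager_id=4 -> Eli

SQL:
SELECT a.name, b.name AS department, c.name AS manager
FROM employees a
LEFT JOIN departments b ON a.dept_id = b.id
LEFT JOIN employees c ON a.manager_id = c.id

Result:
name  | department  | manager
------+-------------+--------
Wendy | HR          | NULL   
Pete  | Sales       | Wendy  
Leo   | Product     | Wendy  
Eli   | Sales       | NULL   
Uma   | Product     | Leo    
Helen | Engineering | Uma    
Alice | NULL        | Eli    


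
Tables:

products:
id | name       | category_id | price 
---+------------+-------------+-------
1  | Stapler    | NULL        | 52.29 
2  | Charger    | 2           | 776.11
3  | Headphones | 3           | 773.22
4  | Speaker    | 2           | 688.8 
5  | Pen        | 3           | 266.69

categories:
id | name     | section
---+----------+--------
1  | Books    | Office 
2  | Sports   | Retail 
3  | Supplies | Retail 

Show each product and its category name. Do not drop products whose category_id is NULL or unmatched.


LEFT JOIN keeps every row from products (the left table); where category_id has no match in categories, the category columns become NULL. Walk through each product:
  - product 1 (Stapler): category_id=NULL, no match -> kept with NULL
  - product 2 (Charger): category_id=2 -> matches Sports
  - product 3 (Headphones): category_id=3 -> matches Supplies
  - product 4 (Speaker): category_id=2 -> matches Sports
  - product 5 (Pen): category_id=3 -> matches Supplies
All 5 rows appear; 1 has NULL category.

SQL:
SELECT a.name, b.name AS category
FROM products a
LEFT JOIN categories b ON a.category_id = b.id

Result:
name       | category
-----------+---------
Stapler    | NULL    
Charger    | Sports  
Headphones | Supplies
Speaker    | Sports  
Pen        | Supplies


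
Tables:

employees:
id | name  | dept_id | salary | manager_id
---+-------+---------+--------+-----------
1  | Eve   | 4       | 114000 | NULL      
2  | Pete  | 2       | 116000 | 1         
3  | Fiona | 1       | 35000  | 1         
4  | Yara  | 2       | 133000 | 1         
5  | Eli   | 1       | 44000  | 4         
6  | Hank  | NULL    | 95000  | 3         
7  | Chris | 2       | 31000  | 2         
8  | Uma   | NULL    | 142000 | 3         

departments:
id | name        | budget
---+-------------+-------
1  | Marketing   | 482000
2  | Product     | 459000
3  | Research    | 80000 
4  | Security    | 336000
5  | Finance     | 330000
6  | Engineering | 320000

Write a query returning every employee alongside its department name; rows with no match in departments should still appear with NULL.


LEFT JOIN keeps every row from employees (the left table); where dept_id has no match in departments, the department columns become NULL. Walk through each employee:
  - employee 1 (Eve): dept_id=4 -> matches Security
  - employee 2 (Pete): dept_id=2 -> matches Product
  - employee 3 (Fiona): dept_id=1 -> matches Marketing
  - employee 4 (Yara): dept_id=2 -> matches Product
  - employee 5 (Eli): dept_id=1 -> matches Marketing
  - employee 6 (Hank): dept_id=NULL, no match -> kept with NULL
  - employee 7 (Chris): dept_id=2 -> matches Product
  - employee 8 (Uma): dept_id=NULL, no match -> kept with NULL
All 8 rows appear; 2 have NULL department.

SQL:
SELECT a.name, b.name AS department
FROM employees a
LEFT JOIN departments b ON a.dept_id = b.id

Result:
name  | department
------+-----------
Eve   | Security  
Pete  | Product   
Fiona | Marketing 
Yara  | Product   
Eli   | Marketing 
Hank  | NULL      
Chris | Product   
Uma   | NULL      


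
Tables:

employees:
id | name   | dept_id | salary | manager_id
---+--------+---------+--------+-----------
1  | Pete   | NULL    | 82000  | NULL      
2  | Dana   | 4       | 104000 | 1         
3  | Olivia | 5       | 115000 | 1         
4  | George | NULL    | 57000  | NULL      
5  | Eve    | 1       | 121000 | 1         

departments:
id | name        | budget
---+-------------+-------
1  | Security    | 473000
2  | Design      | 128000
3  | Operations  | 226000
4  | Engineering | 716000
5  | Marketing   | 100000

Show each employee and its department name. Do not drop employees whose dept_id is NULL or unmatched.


LEFT JOIN keeps every row from employees (the left table); where dept_id has no match in departments, the department columns become NULL. Walk through each employee:
  - employee 1 (Pete): dept_id=NULL, no match -> kept with NULL
  - employee 2 (Dana): dept_id=4 -> matches Engineering
  - employee 3 (Olivia): dept_id=5 -> matches Marketing
  - employee 4 (George): dept_id=NULL, no match -> kept with NULL
  - employee 5 (Eve): dept_id=1 -> matches Security
All 5 rows appear; 2 have NULL department.

SQL:
SELECT a.name, b.name AS department
FROM employees a
LEFT JOIN departments b ON a.dept_id = b.id

Result:
name   | department 
-------+------------
Pete   | NULL       
Dana   | Engineering
Olivia | Marketing  
George | NULL       
Eve    | Security   


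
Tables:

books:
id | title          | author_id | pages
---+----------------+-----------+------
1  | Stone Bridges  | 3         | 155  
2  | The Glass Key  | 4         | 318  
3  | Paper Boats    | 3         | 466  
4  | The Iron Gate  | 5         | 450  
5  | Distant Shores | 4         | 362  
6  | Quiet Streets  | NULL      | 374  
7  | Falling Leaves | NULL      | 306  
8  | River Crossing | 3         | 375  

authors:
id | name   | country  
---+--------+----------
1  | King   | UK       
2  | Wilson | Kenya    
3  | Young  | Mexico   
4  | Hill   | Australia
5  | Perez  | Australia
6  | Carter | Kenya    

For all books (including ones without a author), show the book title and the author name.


LEFT JOIN keeps every row from books (the left table); where author_id has no match in authors, the author columns become NULL. Walk through each book:
  - book 1 (Stone Bridges): author_id=3 -> matches Young
  - book 2 (The Glass Key): author_id=4 -> matches Hill
  - book 3 (Paper Boats): author_id=3 -> matches Young
  - book 4 (The Iron Gate): author_id=5 -> matches Perez
  - book 5 (Distant Shores): author_id=4 -> matches Hill
  - book 6 (Quiet Streets): author_id=NULL, no match -> kept with NULL
  - book 7 (Falling Leaves): author_id=NULL, no match -> kept with NULL
  - book 8 (River Crossing): author_id=3 -> matches Young
All 8 rows appear; 2 have NULL author.

SQL:
SELECT a.title, b.name AS author
FROM books a
LEFT JOIN authors b ON a.author_id = b.id

Result:
title          | author
---------------+-------
Stone Bridges  | Young 
The Glass Key  | Hill  
Paper Boats    | Young 
The Iron Gate  | Perez 
Distant Shores | Hill  
Quiet Streets  | NULL  
Falling Leaves | NULL  
River Crossing | Young 


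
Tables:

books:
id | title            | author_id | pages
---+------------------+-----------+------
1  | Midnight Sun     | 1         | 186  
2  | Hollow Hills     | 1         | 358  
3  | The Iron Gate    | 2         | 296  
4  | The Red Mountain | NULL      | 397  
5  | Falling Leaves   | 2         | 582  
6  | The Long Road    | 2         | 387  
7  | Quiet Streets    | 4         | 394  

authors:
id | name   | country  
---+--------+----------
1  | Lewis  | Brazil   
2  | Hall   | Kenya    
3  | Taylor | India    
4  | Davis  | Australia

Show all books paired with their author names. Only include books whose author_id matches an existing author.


INNER JOIN keeps only books rows whose author_id matches an id in authors. Walk through each book:
  - book 1 (Midnight Sun): author_id=1 -> matches Lewis
  - book 2 (Hollow Hills): author_id=1 -> matches Lewis
  - book 3 (The Iron Gate): author_id=2 -> matches Hall
  - book 4 (The Red Mountain): author_id=NULL, no match -> dropped
  - book 5 (Falling Leaves): author_id=2 -> matches Hall
  - book 6 (The Long Road): author_id=2 -> matches Hall
  - book 7 (Quiet Streets): author_id=4 -> matches Davis
So 1 of 7 rows is dropped.

SQL:
SELECT a.title, b.name AS author
FROM books a
INNER JOIN authors b ON a.author_id = b.id

Result:
title          | author
---------------+-------
Midnight Sun   | Lewis 
Hollow Hills   | Lewis 
The Iron Gate  | Hall  
Falling Leaves | Hall  
The Long Road  | Hall  
Quiet Streets  | Davis 


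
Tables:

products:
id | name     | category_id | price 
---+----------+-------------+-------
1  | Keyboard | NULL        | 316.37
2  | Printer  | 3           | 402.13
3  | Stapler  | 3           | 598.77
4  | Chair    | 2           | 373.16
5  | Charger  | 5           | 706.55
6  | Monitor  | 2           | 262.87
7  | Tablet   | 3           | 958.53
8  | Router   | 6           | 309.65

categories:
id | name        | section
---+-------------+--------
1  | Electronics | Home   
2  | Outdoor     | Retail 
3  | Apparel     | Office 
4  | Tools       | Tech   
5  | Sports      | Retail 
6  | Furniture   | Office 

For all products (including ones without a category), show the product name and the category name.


LEFT JOIN keeps every row from products (the left table); where category_id has no match in categories, the category columns become NULL. Walk through each product:
  - product 1 (Keyboard): category_id=NULL, no match -> kept with NULL
  - product 2 (Printer): category_id=3 -> matches Apparel
  - product 3 (Stapler): category_id=3 -> matches Apparel
  - product 4 (Chair): category_id=2 -> matches Outdoor
  - product 5 (Charger): category_id=5 -> matches Sports
  - product 6 (Monitor): category_id=2 -> matches Outdoor
  - product 7 (Tablet): category_id=3 -> matches Apparel
  - product 8 (Router): category_id=6 -> matches Furniture
All 8 rows appear; 1 has NULL category.

SQL:
SELECT a.name, b.name AS category
FROM products a
LEFT JOIN categories b ON a.category_id = b.id

Result:
name     | category 
---------+----------
Keyboard | NULL     
Printer  | Apparel  
Stapler  | Apparel  
Chair    | Outdoor  
Charger  | Sports   
Monitor  | Outdoor  
Tablet   | Apparel  
Router   | Furniture


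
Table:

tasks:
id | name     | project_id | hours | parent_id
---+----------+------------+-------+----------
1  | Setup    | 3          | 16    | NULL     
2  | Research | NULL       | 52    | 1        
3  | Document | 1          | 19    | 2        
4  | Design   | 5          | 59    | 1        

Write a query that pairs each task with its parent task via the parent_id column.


This is a self-join: tasks is joined to a second copy of itself, matching each row's parent_id to another row's id. Use LEFT JOIN so rows with parent_id=NULL are kept.
  - task 1 (Setup): parent_id=NULL -> NULL
  - task 2 (Research): parent_id=1 -> Setup
  - task 3 (Document): parent_id=2 -> Research
  - task 4 (Design): parent_id=1 -> Setup

SQL:
SELECT a.name AS item, b.name AS parent
FROM tasks a
LEFT JOIN tasks b ON a.parent_id = b.id

Result:
item     | parent  
---------+---------
Setup    | NULL    
Research | Setup   
Document | Research
Design   | Setup   


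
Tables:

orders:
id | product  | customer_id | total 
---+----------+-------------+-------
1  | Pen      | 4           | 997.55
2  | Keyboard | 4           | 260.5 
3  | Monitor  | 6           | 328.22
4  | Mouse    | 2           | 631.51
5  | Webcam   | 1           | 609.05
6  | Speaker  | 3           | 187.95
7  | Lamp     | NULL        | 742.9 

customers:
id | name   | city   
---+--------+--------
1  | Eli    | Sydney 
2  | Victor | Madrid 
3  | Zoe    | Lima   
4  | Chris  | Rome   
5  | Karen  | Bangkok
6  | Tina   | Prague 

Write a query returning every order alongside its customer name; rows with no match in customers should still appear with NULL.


LEFT JOIN keeps every row from orders (the left table); where customer_id has no match in customers, the customer columns become NULL. Walk through each order:
  - order 1 (Pen): customer_id=4 -> matches Chris
  - order 2 (Keyboard): customer_id=4 -> matches Chris
  - order 3 (Monitor): customer_id=6 -> matches Tina
  - order 4 (Mouse): customer_id=2 -> matches Victor
  - order 5 (Webcam): customer_id=1 -> matches Eli
  - order 6 (Speaker): customer_id=3 -> matches Zoe
  - order 7 (Lamp): customer_id=NULL, no match -> kept with NULL
All 7 rows appear; 1 has NULL customer.

SQL:
SELECT a.product, b.name AS customer
FROM orders a
LEFT JOIN customers b ON a.customer_id = b.id

Result:
product  | customer
---------+---------
Pen      | Chris   
Keyboard | Chris   
Monitor  | Tina    
Mouse    | Victor  
Webcam   | Eli     
Speaker  | Zoe     
Lamp     | NULL    


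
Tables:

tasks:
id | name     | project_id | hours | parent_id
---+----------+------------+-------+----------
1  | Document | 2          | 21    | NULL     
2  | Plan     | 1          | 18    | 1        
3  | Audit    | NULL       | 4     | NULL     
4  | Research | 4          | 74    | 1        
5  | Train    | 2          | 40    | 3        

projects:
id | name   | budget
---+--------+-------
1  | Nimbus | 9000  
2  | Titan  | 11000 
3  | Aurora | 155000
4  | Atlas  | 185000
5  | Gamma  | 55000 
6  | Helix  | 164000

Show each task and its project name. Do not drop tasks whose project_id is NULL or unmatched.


LEFT JOIN keeps every row from tasks (the left table); where project_id has no match in projects, the project columns become NULL. Walk through each task:
  - task 1 (Document): project_id=2 -> matches Titan
  - task 2 (Plan): project_id=1 -> matches Nimbus
  - task 3 (Audit): project_id=NULL, no match -> kept with NULL
  - task 4 (Research): project_id=4 -> matches Atlas
  - task 5 (Train): project_id=2 -> matches Titan
All 5 rows appear; 1 has NULL project.

SQL:
SELECT a.name, b.name AS project
FROM tasks a
LEFT JOIN projects b ON a.project_id = b.id

Result:
name     | project
---------+--------
Document | Titan  
Plan     | Nimbus 
Audit    | NULL   
Research | Atlas  
Train    | Titan  


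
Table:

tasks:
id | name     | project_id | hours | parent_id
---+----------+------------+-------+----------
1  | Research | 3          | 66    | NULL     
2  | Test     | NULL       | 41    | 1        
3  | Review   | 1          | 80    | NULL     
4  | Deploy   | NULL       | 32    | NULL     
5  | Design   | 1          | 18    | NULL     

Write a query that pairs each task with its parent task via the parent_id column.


This is a self-join: tasks is joined to a second copy of itself, matching each row's parent_id to another row's id. Use LEFT JOIN so rows with parent_id=NULL are kept.
  - task 1 (Research): parent_id=NULL -> NULL
  - task 2 (Test): parent_id=1 -> Research
  - task 3 (Review): parent_id=NULL -> NULL
  - task 4 (Deploy): parent_id=NULL -> NULL
  - task 5 (Design): parent_id=NULL -> NULL

SQL:
SELECT a.name AS item, b.name AS parent
FROM tasks a
LEFT JOIN tasks b ON a.parent_id = b.id

Result:
item     | parent  
---------+---------
Research | NULL    
Test     | Research
Review   | NULL    
Deploy   | NULL    
Design   | NULL    


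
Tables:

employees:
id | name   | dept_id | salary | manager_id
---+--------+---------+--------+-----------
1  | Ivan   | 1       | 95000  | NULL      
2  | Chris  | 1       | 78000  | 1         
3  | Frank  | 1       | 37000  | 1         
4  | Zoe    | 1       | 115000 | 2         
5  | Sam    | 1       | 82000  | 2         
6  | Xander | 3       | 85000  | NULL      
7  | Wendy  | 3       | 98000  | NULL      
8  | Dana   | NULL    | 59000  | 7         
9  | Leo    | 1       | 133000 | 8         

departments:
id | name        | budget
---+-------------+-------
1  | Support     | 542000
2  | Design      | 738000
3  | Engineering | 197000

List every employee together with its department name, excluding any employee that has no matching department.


INNER JOIN keeps only employees rows whose dept_id matches an id in departments. Walk through each employee:
  - employee 1 (Ivan): dept_id=1 -> matches Support
  - employee 2 (Chris): dept_id=1 -> matches Support
  - employee 3 (Frank): dept_id=1 -> matches Support
  - employee 4 (Zoe): dept_id=1 -> matches Support
  - employee 5 (Sam): dept_id=1 -> matches Support
  - employee 6 (Xander): dept_id=3 -> matches Engineering
  - employee 7 (Wendy): dept_id=3 -> matches Engineering
  - employee 8 (Dana): dept_id=NULL, no match -> dropped
  - employee 9 (Leo): dept_id=1 -> matches Support
So 1 of 9 rows is dropped.

SQL:
SELECT a.name, b.name AS department
FROM employees a
INNER JOIN departments b ON a.dept_id = b.id

Result:
name   | department 
-------+------------
Ivan   | Support    
Chris  | Support    
Frank  | Support    
Zoe    | Support    
Sam    | Support    
Xander | Engineering
Wendy  | Engineering
Leo    | Support    


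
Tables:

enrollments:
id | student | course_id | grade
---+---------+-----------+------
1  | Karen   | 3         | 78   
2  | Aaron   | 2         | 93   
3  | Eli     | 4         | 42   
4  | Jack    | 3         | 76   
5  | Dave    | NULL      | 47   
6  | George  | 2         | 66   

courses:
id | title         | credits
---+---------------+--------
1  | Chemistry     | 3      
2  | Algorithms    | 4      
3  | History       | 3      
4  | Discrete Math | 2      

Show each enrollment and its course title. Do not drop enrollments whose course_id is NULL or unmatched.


LEFT JOIN keeps every row from enrollments (the left table); where course_id has no match in courses, the course columns become NULL. Walk through each enrollment:
  - enrollment 1 (Karen): course_id=3 -> matches History
  - enrollment 2 (Aaron): course_id=2 -> matches Algorithms
  - enrollment 3 (Eli): course_id=4 -> matches Discrete Math
  - enrollment 4 (Jack): course_id=3 -> matches History
  - enrollment 5 (Dave): course_id=NULL, no match -> kept with NULL
  - enrollment 6 (George): course_id=2 -> matches Algorithms
All 6 rows appear; 1 has NULL course.

SQL:
SELECT a.student, b.title AS course
FROM enrollments a
LEFT JOIN courses b ON a.course_id = b.id

Result:
student | course       
--------+--------------
Karen   | History      
Aaron   | Algorithms   
Eli     | Discrete Math
Jack    | History      
Dave    | NULL         
George  | Algorithms   


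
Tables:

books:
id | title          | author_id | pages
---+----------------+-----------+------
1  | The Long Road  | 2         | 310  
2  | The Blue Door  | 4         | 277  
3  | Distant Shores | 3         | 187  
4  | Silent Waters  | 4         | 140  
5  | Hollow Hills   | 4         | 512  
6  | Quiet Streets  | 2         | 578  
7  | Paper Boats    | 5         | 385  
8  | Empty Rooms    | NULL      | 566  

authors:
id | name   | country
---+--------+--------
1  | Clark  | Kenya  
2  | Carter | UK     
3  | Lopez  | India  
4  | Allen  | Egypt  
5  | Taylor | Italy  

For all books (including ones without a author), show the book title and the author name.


LEFT JOIN keeps every row from books (the left table); where author_id has no match in authors, the author columns become NULL. Walk through each book:
  - book 1 (The Long Road): author_id=2 -> matches Carter
  - book 2 (The Blue Door): author_id=4 -> matches Allen
  - book 3 (Distant Shores): author_id=3 -> matches Lopez
  - book 4 (Silent Waters): author_id=4 -> matches Allen
  - book 5 (Hollow Hills): author_id=4 -> matches Allen
  - book 6 (Quiet Streets): author_id=2 -> matches Carter
  - book 7 (Paper Boats): author_id=5 -> matches Taylor
  - book 8 (Empty Rooms): author_id=NULL, no match -> kept with NULL
All 8 rows appear; 1 has NULL author.

SQL:
SELECT a.title, b.name AS author
FROM books a
LEFT JOIN authors b ON a.author_id = b.id

Result:
title          | author
---------------+-------
The Long Road  | Carter
The Blue Door  | Allen 
Distant Shores | Lopez 
Silent Waters  | Allen 
Hollow Hills   | Allen 
Quiet Streets  | Carter
Paper Boats    | Taylor
Empty Rooms    | NULL  


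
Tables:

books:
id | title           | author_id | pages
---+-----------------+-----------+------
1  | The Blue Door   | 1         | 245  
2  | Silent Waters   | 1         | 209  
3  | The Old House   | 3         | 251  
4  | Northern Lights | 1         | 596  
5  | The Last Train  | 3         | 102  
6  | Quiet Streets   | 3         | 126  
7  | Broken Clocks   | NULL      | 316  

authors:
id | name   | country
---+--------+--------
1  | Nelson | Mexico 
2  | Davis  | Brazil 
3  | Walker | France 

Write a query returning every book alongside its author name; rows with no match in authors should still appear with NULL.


LEFT JOIN keeps every row from books (the left table); where author_id has no match in authors, the author columns become NULL. Walk through each book:
  - book 1 (The Blue Door): author_id=1 -> matches Nelson
  - book 2 (Silent Waters): author_id=1 -> matches Nelson
  - book 3 (The Old House): author_id=3 -> matches Walker
  - book 4 (Northern Lights): author_id=1 -> matches Nelson
  - book 5 (The Last Train): author_id=3 -> matches Walker
  - book 6 (Quiet Streets): author_id=3 -> matches Walker
  - book 7 (Broken Clocks): author_id=NULL, no match -> kept with NULL
All 7 rows appear; 1 has NULL author.

SQL:
SELECT a.title, b.name AS author
FROM books a
LEFT JOIN authors b ON a.author_id = b.id

Result:
title           | author
----------------+-------
The Blue Door   | Nelson
Silent Waters   | Nelson
The Old House   | Walker
Northern Lights | Nelson
The Last Train  | Walker
Quiet Streets   | Walker
Broken Clocks   | NULL  


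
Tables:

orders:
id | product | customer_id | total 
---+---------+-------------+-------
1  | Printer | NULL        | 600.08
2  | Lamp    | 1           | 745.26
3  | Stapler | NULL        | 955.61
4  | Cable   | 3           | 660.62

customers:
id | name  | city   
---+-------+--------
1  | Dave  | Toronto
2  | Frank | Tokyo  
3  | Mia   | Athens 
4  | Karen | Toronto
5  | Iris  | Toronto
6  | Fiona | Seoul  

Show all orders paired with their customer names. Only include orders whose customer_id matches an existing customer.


INNER JOIN keeps only orders rows whose customer_id matches an id in customers. Walk through each order:
  - order 1 (Printer): customer_id=NULL, no match -> dropped
  - order 2 (Lamp): customer_id=1 -> matches Dave
  - order 3 (Stapler): customer_id=NULL, no match -> dropped
  - order 4 (Cable): customer_id=3 -> matches Mia
So 2 of 4 rows are dropped.

SQL:
SELECT a.product, b.name AS customer
FROM orders a
INNER JOIN customers b ON a.customer_id = b.id

Result:
product | customer
--------+---------
Lamp    | Dave    
Cable   | Mia     


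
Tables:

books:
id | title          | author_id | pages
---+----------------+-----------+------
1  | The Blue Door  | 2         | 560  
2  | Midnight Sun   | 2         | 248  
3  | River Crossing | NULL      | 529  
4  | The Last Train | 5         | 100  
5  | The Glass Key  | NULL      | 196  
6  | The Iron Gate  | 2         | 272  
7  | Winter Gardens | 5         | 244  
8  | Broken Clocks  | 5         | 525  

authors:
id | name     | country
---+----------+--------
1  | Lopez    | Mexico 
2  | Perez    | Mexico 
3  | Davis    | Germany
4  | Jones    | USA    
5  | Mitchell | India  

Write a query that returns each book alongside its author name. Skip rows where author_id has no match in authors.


INNER JOIN keeps only books rows whose author_id matches an id in authors. Walk through each book:
  - book 1 (The Blue Door): author_id=2 -> matches Perez
  - book 2 (Midnight Sun): author_id=2 -> matches Perez
  - book 3 (River Crossing): author_id=NULL, no match -> dropped
  - book 4 (The Last Train): author_id=5 -> matches Mitchell
  - book 5 (The Glass Key): author_id=NULL, no match -> dropped
  - book 6 (The Iron Gate): author_id=2 -> matches Perez
  - book 7 (Winter Gardens): author_id=5 -> matches Mitchell
  - book 8 (Broken Clocks): author_id=5 -> matches Mitchell
So 2 of 8 rows are dropped.

SQL:
SELECT a.title, b.name AS author
FROM books a
INNER JOIN authors b ON a.author_id = b.id

Result:
title          | author  
---------------+---------
The Blue Door  | Perez   
Midnight Sun   | Perez   
The Last Train | Mitchell
The Iron Gate  | Perez   
Winter Gardens | Mitchell
Broken Clocks  | Mitchell


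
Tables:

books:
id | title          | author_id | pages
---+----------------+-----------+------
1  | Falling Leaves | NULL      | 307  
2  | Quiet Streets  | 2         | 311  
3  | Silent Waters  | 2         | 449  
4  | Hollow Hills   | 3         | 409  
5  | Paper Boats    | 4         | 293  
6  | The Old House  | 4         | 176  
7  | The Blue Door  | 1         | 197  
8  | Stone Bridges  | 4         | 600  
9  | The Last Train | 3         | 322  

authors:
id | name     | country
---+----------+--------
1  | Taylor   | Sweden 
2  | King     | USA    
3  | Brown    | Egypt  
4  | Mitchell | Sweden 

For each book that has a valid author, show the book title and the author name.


INNER JOIN keeps only books rows whose author_id matches an id in authors. Walk through each book:
  - book 1 (Falling Leaves): author_id=NULL, no match -> dropped
  - book 2 (Quiet Streets): author_id=2 -> matches King
  - book 3 (Silent Waters): author_id=2 -> matches King
  - book 4 (Hollow Hills): author_id=3 -> matches Brown
  - book 5 (Paper Boats): author_id=4 -> matches Mitchell
  - book 6 (The Old House): author_id=4 -> matches Mitchell
  - book 7 (The Blue Door): author_id=1 -> matches Taylor
  - book 8 (Stone Bridges): author_id=4 -> matches Mitchell
  - book 9 (The Last Train): author_id=3 -> matches Brown
So 1 of 9 rows is dropped.

SQL:
SELECT a.title, b.name AS author
FROM books a
INNER JOIN authors b ON a.author_id = b.id

Result:
title          | author  
---------------+---------
Quiet Streets  | King    
Silent Waters  | King    
Hollow Hills   | Brown   
Paper Boats    | Mitchell
The Old House  | Mitchell
The Blue Door  | Taylor  
Stone Bridges  | Mitchell
The Last Train | Brown   


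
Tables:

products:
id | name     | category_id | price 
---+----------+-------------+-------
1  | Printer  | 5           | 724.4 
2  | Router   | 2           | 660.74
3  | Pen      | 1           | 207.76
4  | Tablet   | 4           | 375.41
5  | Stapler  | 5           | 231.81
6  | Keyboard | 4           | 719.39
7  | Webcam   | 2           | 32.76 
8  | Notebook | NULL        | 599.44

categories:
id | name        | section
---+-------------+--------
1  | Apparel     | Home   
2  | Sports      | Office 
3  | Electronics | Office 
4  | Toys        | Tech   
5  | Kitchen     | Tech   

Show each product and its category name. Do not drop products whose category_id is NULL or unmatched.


LEFT JOIN keeps every row from products (the left table); where category_id has no match in categories, the category columns become NULL. Walk through each product:
  - product 1 (Printer): category_id=5 -> matches Kitchen
  - product 2 (Router): category_id=2 -> matches Sports
  - product 3 (Pen): category_id=1 -> matches Apparel
  - product 4 (Tablet): category_id=4 -> matches Toys
  - product 5 (Stapler): category_id=5 -> matches Kitchen
  - product 6 (Keyboard): category_id=4 -> matches Toys
  - product 7 (Webcam): category_id=2 -> matches Sports
  - product 8 (Notebook): category_id=NULL, no match -> kept with NULL
All 8 rows appear; 1 has NULL category.

SQL:
SELECT a.name, b.name AS category
FROM products a
LEFT JOIN categories b ON a.category_id = b.id

Result:
name     | category
---------+---------
Printer  | Kitchen 
Router   | Sports  
Pen      | Apparel 
Tablet   | Toys    
Stapler  | Kitchen 
Keyboard | Toys    
Webcam   | Sports  
Notebook | NULL    


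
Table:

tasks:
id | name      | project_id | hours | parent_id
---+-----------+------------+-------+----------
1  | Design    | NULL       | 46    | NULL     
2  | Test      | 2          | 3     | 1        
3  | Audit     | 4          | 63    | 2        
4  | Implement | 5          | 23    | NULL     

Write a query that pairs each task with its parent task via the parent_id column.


This is a self-join: tasks is joined to a second copy of itself, matching each row's parent_id to another row's id. Use LEFT JOIN so rows with parent_id=NULL are kept.
  - task 1 (Design): parent_id=NULL -> NULL
  - task 2 (Test): parent_id=1 -> Design
  - task 3 (Audit): parent_id=2 -> Test
  - task 4 (Implement): parent_id=NULL -> NULL

SQL:
SELECT a.name AS item, b.name AS parent
FROM tasks a
LEFT JOIN tasks b ON a.parent_id = b.id

Result:
item      | parent
----------+-------
Design    | NULL  
Test      | Design
Audit     | Test  
Implement | NULL  


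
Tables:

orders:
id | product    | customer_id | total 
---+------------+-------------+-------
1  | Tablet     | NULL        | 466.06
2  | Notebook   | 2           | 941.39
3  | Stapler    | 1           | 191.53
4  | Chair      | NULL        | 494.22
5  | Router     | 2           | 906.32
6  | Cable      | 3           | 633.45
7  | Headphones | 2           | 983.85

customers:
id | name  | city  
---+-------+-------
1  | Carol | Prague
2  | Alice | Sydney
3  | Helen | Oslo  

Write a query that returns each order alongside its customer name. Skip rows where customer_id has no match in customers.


INNER JOIN keeps only orders rows whose customer_id matches an id in customers. Walk through each order:
  - order 1 (Tablet): customer_id=NULL, no match -> dropped
  - order 2 (Notebook): customer_id=2 -> matches Alice
  - order 3 (Stapler): customer_id=1 -> matches Carol
  - order 4 (Chair): customer_id=NULL, no match -> dropped
  - order 5 (Router): customer_id=2 -> matches Alice
  - order 6 (Cable): customer_id=3 -> matches Helen
  - order 7 (Headphones): customer_id=2 -> matches Alice
So 2 of 7 rows are dropped.

SQL:
SELECT a.product, b.name AS customer
FROM orders a
INNER JOIN customers b ON a.customer_id = b.id

Result:
product    | customer
-----------+---------
Notebook   | Alice   
Stapler    | Carol   
Router     | Alice   
Cable      | Helen   
Headphones | Alice   


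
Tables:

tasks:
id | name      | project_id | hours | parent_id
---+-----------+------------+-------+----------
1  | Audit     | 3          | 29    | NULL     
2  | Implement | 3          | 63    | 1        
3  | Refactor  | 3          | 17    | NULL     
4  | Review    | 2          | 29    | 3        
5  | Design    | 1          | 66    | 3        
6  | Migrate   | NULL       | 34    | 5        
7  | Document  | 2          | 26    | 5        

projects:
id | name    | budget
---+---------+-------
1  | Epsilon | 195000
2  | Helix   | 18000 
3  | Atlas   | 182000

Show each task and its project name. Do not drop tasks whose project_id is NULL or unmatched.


LEFT JOIN keeps every row from tasks (the left table); where project_id has no match in projects, the project columns become NULL. Walk through each task:
  - task 1 (Audit): project_id=3 -> matches Atlas
  - task 2 (Implement): project_id=3 -> matches Atlas
  - task 3 (Refactor): project_id=3 -> matches Atlas
  - task 4 (Review): project_id=2 -> matches Helix
  - task 5 (Design): project_id=1 -> matches Epsilon
  - task 6 (Migrate): project_id=NULL, no match -> kept with NULL
  - task 7 (Document): project_id=2 -> matches Helix
All 7 rows appear; 1 has NULL project.

SQL:
SELECT a.name, b.name AS project
FROM tasks a
LEFT JOIN projects b ON a.project_id = b.id

Result:
name      | project
----------+--------
Audit     | Atlas  
Implement | Atlas  
Refactor  | Atlas  
Review    | Helix  
Design    | Epsilon
Migrate   | NULL   
Document  | Helix  


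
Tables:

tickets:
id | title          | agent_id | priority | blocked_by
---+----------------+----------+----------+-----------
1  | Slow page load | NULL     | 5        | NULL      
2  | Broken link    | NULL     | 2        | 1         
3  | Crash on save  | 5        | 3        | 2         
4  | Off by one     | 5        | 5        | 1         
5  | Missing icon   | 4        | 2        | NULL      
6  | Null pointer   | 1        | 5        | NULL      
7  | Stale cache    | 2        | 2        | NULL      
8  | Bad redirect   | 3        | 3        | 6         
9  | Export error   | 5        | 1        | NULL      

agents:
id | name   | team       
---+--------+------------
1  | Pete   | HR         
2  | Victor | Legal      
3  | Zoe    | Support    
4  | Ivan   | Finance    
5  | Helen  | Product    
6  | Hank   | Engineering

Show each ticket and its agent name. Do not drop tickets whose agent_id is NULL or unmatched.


LEFT JOIN keeps every row from tickets (the left table); where agent_id has no match in agents, the agent columns become NULL. Walk through each ticket:
  - ticket 1 (Slow page load): agent_id=NULL, no match -> kept with NULL
  - ticket 2 (Broken link): agent_id=NULL, no match -> kept with NULL
  - ticket 3 (Crash on save): agent_id=5 -> matches Helen
  - ticket 4 (Off by one): agent_id=5 -> matches Helen
  - ticket 5 (Missing icon): agent_id=4 -> matches Ivan
  - ticket 6 (Null pointer): agent_id=1 -> matches Pete
  - ticket 7 (Stale cache): agent_id=2 -> matches Victor
  - ticket 8 (Bad redirect): agent_id=3 -> matches Zoe
  - ticket 9 (Export error): agent_id=5 -> matches Helen
All 9 rows appear; 2 have NULL agent.

SQL:
SELECT a.title, b.name AS agent
FROM tickets a
LEFT JOIN agents b ON a.agent_id = b.id

Result:
title          | agent 
---------------+-------
Slow page load | NULL  
Broken link    | NULL  
Crash on save  | Helen 
Off by one     | Helen 
Missing icon   | Ivan  
Null pointer   | Pete  
Stale cache    | Victor
Bad redirect   | Zoe   
Export error   | Helen 


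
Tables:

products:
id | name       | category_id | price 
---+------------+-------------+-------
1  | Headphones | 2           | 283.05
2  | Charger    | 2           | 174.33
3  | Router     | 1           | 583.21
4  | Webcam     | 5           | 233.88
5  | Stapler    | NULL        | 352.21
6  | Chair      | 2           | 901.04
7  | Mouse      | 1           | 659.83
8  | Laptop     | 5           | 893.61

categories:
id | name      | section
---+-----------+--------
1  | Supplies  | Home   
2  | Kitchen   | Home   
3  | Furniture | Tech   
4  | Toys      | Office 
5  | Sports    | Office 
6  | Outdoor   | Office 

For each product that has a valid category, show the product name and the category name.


INNER JOIN keeps only products rows whose category_id matches an id in categories. Walk through each product:
  - product 1 (Headphones): category_id=2 -> matches Kitchen
  - product 2 (Charger): category_id=2 -> matches Kitchen
  - product 3 (Router): category_id=1 -> matches Supplies
  - product 4 (Webcam): category_id=5 -> matches Sports
  - product 5 (Stapler): category_id=NULL, no match -> dropped
  - product 6 (Chair): category_id=2 -> matches Kitchen
  - product 7 (Mouse): category_id=1 -> matches Supplies
  - product 8 (Laptop): category_id=5 -> matches Sports
So 1 of 8 rows is dropped.

SQL:
SELECT a.name, b.name AS category
FROM products a
INNER JOIN categories b ON a.category_id = b.id

Result:
name       | category
-----------+---------
Headphones | Kitchen 
Charger    | Kitchen 
Router     | Supplies
Webcam     | Sports  
Chair      | Kitchen 
Mouse      | Supplies
Laptop     | Sports  


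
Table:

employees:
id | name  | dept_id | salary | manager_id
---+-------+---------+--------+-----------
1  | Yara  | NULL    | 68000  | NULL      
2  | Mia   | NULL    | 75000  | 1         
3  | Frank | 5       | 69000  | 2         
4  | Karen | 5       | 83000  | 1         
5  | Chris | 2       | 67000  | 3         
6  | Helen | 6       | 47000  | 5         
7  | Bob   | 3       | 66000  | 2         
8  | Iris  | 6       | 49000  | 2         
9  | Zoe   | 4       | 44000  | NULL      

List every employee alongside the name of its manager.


This is a self-join: employees is joined to a second copy of itself, matching each row's manager_id to another row's id. Use LEFT JOIN so rows with manager_id=NULL are kept.
  - employee 1 (Yara): manager_id=NULL -> NULL
  - employee 2 (Mia): manager_id=1 -> Yara
  - employee 3 (Frank): manager_id=2 -> Mia
  - employee 4 (Karen): manager_id=1 -> Yara
  - employee 5 (Chris): manager_id=3 -> Frank
  - employee 6 (Helen): manager_id=5 -> Chris
  - employee 7 (Bob): manager_id=2 -> Mia
  - employee 8 (Iris): manager_id=2 -> Mia
  - employee 9 (Zoe): manager_id=NULL -> NULL

SQL:
SELECT a.name AS item, b.name AS manager
FROM employees a
LEFT JOIN employees b ON a.manager_id = b.id

Result:
item  | manager
------+--------
Yara  | NULL   
Mia   | Yara   
Frank | Mia    
Karen | Yara   
Chris | Frank  
Helen | Chris  
Bob   | Mia    
Iris  | Mia    
Zoe   | NULL   


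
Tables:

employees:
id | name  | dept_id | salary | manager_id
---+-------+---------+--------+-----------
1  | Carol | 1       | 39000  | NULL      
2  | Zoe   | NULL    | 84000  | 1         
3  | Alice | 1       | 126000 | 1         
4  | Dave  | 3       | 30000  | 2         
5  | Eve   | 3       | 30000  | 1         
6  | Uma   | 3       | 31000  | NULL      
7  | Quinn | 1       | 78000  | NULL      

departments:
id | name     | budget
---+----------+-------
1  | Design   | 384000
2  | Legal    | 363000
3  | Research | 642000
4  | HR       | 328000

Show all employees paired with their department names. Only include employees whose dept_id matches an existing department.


INNER JOIN keeps only employees rows whose dept_id matches an id in departments. Walk through each employee:
  - employee 1 (Carol): dept_id=1 -> matches Design
  - employee 2 (Zoe): dept_id=NULL, no match -> dropped
  - employee 3 (Alice): dept_id=1 -> matches Design
  - employee 4 (Dave): dept_id=3 -> matches Research
  - employee 5 (Eve): dept_id=3 -> matches Research
  - employee 6 (Uma): dept_id=3 -> matches Research
  - employee 7 (Quinn): dept_id=1 -> matches Design
So 1 of 7 rows is dropped.

SQL:
SELECT a.name, b.name AS department
FROM employees a
INNER JOIN departments b ON a.dept_id = b.id

Result:
name  | department
------+-----------
Carol | Design    
Alice | Design    
Dave  | Research  
Eve   | Research  
Uma   | Research  
Quinn | Design    


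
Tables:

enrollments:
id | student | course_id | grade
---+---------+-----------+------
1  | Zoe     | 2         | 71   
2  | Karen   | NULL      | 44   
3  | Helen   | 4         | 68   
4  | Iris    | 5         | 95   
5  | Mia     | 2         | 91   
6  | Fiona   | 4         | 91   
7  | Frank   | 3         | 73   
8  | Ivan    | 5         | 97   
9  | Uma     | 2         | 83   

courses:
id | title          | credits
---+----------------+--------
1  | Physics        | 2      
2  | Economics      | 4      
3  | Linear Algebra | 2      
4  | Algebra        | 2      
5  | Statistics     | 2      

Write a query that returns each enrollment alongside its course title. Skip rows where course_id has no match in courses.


INNER JOIN keeps only enrollments rows whose course_id matches an id in courses. Walk through each enrollment:
  - enrollment 1 (Zoe): course_id=2 -> matches Economics
  - enrollment 2 (Karen): course_id=NULL, no match -> dropped
  - enrollment 3 (Helen): course_id=4 -> matches Algebra
  - enrollment 4 (Iris): course_id=5 -> matches Statistics
  - enrollment 5 (Mia): course_id=2 -> matches Economics
  - enrollment 6 (Fiona): course_id=4 -> matches Algebra
  - enrollment 7 (Frank): course_id=3 -> matches Linear Algebra
  - enrollment 8 (Ivan): course_id=5 -> matches Statistics
  - enrollment 9 (Uma): course_id=2 -> matches Economics
So 1 of 9 rows is dropped.

SQL:
SELECT a.student, b.title AS course
FROM enrollments a
INNER JOIN courses b ON a.course_id = b.id

Result:
student | course        
--------+---------------
Zoe     | Economics     
Helen   | Algebra       
Iris    | Statistics    
Mia     | Economics     
Fiona   | Algebra       
Frank   | Linear Algebra
Ivan    | Statistics    
Uma     | Economics     
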